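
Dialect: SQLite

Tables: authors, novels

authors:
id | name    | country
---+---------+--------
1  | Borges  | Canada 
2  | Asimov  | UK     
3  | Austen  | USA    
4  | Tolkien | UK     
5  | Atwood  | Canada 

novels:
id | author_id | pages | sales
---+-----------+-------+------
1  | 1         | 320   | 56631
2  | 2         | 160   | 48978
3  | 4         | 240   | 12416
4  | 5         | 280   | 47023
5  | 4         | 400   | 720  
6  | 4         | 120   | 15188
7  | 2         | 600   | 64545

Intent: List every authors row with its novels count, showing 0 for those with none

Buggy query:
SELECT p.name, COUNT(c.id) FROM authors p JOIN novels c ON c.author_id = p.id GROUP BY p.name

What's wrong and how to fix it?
Bug: An inner join excludes parents with zero children

Fix: Switch to LEFT JOIN to retain unmatched parent rows

Corrected query:
SELECT p.name, COUNT(c.id) FROM authors p LEFT JOIN novels c ON c.author_id = p.id GROUP BY p.name

Result:
name    | COUNT(c.id)
--------+------------
Asimov  | 2          
Atwood  | 1          
Austen  | 0          
Borges  | 1          
Tolkien | 3          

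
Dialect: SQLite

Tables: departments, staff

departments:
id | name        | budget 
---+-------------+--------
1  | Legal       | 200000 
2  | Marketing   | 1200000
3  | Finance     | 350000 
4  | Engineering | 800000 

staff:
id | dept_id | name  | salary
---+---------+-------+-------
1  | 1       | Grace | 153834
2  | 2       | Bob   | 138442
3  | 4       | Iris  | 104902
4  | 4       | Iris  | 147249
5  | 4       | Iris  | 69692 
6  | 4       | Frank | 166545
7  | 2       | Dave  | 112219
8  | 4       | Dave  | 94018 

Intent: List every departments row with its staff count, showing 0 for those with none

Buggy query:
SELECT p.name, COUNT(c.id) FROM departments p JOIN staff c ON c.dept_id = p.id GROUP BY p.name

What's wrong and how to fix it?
Bug: An inner join excludes parents with zero children

Fix: Switch to LEFT JOIN to retain unmatched parent rows

Corrected query:
SELECT p.name, COUNT(c.id) FROM departments p LEFT JOIN staff c ON c.dept_id = p.id GROUP BY p.name

Result:
name        | COUNT(c.id)
------------+------------
Engineering | 5          
Finance     | 0          
Legal       | 1          
Marketing   | 2          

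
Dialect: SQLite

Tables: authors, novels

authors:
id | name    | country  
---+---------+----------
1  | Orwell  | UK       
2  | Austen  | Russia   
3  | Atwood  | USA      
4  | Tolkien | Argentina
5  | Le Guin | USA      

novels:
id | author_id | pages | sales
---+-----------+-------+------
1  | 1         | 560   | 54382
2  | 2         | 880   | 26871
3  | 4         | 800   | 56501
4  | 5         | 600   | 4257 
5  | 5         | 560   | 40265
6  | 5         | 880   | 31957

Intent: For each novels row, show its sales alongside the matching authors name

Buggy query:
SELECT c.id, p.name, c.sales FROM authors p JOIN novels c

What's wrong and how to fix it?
Bug: JOIN with no ON clause produces a cartesian product; every novels row pairs with every authors row

Fix: Specify the join condition linking the foreign key to the parent id

Corrected query:
SELECT c.id, p.name, c.sales FROM authors p JOIN novels c ON c.author_id = p.id

Result:
id | name    | sales
---+---------+------
1  | Orwell  | 54382
2  | Austen  | 26871
3  | Tolkien | 56501
4  | Le Guin | 4257 
5  | Le Guin | 40265
6  | Le Guin | 31957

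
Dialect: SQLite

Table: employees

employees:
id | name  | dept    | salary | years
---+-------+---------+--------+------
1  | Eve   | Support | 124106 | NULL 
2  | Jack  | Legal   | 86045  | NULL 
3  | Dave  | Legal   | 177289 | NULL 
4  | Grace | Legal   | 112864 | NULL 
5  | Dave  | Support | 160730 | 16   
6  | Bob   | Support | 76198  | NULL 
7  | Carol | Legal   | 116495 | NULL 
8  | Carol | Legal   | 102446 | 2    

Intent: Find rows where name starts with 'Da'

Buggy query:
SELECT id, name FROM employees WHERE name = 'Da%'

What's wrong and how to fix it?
Bug: Wildcards only work with LIKE; '=' treats '%' as a literal character

Fix: Use LIKE for wildcard pattern matching

Corrected query:
SELECT id, name FROM employees WHERE name LIKE 'Da%'

Result:
id | name
---+-----
3  | Dave
5  | Dave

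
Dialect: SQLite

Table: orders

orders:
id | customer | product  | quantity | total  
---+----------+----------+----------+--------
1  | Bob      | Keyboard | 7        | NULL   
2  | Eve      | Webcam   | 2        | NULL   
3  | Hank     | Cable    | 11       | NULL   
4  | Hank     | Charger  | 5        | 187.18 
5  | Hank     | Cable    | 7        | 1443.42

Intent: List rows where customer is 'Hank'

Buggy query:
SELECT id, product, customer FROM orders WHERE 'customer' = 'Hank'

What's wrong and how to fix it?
Bug: Single quotes denote string literals in SQL; the column name is being compared as a constant string

Fix: Reference the column as customer without single quotes

Corrected query:
SELECT id, product, customer FROM orders WHERE customer = 'Hank'

Result:
id | product | customer
---+---------+---------
3  | Cable   | Hank    
4  | Charger | Hank    
5  | Cable   | Hank    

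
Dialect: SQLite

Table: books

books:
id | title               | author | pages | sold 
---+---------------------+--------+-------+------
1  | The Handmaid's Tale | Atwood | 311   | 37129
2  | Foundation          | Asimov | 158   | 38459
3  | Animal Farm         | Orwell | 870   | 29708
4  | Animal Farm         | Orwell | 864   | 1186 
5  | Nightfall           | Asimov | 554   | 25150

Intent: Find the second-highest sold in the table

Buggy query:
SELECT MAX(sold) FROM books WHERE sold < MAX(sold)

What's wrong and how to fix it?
Bug: MAX(sold) on the right of the comparison is an aggregate-in-WHERE error

Fix: Compute the overall MAX in a subquery, then take MAX of rows below it

Corrected query:
SELECT MAX(sold) FROM books WHERE sold < (SELECT MAX(sold) FROM books)

Result:
MAX(sold)
---------
37129    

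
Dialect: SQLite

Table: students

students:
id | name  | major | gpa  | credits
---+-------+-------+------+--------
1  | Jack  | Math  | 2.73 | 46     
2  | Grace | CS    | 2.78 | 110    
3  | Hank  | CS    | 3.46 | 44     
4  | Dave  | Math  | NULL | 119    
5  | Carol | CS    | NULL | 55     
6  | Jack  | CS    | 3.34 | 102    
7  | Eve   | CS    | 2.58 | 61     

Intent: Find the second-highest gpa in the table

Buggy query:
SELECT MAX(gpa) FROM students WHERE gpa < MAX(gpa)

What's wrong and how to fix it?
Bug: MAX(gpa) on the right of the comparison is an aggregate-in-WHERE error

Fix: Compute the overall MAX in a subquery, then take MAX of rows below it

Corrected query:
SELECT MAX(gpa) FROM students WHERE gpa < (SELECT MAX(gpa) FROM students)

Result:
MAX(gpa)
--------
3.34    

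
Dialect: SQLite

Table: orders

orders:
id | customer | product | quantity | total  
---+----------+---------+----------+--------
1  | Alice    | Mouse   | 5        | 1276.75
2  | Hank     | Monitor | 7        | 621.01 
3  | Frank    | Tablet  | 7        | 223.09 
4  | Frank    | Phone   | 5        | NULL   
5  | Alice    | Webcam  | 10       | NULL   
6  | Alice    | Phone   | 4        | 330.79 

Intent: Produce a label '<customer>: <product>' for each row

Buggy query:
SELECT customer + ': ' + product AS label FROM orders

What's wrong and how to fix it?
Bug: SQLite uses || for string concatenation; + coerces text to numbers (yielding 0)

Fix: Use the || operator for string concatenation

Corrected query:
SELECT customer || ': ' || product AS label FROM orders

Result:
label        
-------------
Alice: Mouse 
Hank: Monitor
Frank: Tablet
Frank: Phone 
Alice: Webcam
Alice: Phone 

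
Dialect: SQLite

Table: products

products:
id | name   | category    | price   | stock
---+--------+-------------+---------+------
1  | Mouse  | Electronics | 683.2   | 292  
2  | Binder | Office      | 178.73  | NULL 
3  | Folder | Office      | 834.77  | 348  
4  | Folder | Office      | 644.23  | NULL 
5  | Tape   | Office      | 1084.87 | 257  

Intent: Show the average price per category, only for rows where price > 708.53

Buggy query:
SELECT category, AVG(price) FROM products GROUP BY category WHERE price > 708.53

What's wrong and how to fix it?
Bug: Row-level WHERE must come before GROUP BY in the clause order

Fix: Move the WHERE clause before GROUP BY

Corrected query:
SELECT category, AVG(price) FROM products WHERE price > 708.53 GROUP BY category

Result:
category | AVG(price)
---------+-----------
Office   | 959.82    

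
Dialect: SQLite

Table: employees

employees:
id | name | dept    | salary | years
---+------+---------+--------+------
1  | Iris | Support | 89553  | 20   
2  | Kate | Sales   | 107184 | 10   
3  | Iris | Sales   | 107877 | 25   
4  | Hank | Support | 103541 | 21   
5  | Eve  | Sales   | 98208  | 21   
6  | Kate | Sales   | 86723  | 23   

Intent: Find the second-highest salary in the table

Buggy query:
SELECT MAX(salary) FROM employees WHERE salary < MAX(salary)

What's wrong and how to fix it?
Bug: MAX(salary) on the right of the comparison is an aggregate-in-WHERE error

Fix: Put the inner MAX in a scalar subquery

Corrected query:
SELECT MAX(salary) FROM employees WHERE salary < (SELECT MAX(salary) FROM employees)

Result:
MAX(salary)
-----------
107184     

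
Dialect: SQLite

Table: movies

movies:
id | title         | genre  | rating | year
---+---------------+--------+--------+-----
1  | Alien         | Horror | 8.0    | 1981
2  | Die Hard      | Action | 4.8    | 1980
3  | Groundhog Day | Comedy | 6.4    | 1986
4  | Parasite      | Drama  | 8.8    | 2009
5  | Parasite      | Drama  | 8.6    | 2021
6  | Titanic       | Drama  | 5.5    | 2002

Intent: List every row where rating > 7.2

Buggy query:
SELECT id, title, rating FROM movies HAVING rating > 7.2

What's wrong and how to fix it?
Bug: HAVING filters the output of aggregation, but this query has no GROUP BY and no aggregate functions, so SQLite rejects it (HAVING clause on a non-aggregate query); the condition here is per row

Fix: Use WHERE for row-level filtering

Corrected query:
SELECT id, title, rating FROM movies WHERE rating > 7.2

Result:
id | title    | rating
---+----------+-------
1  | Alien    | 8     
4  | Parasite | 8.8   
5  | Parasite | 8.6   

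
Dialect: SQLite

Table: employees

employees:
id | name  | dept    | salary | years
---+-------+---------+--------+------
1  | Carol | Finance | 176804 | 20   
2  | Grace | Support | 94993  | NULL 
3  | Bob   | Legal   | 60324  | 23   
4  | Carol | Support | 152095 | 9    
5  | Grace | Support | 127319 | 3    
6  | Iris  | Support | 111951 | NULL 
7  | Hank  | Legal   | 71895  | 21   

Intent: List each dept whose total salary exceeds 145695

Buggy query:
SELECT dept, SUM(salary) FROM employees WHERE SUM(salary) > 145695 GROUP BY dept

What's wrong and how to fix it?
Bug: Aggregate functions cannot appear in a WHERE clause

Fix: Use HAVING (which filters groups after aggregation) instead of WHERE

Corrected query:
SELECT dept, SUM(salary) FROM employees GROUP BY dept HAVING SUM(salary) > 145695

Result:
dept    | SUM(salary)
--------+------------
Finance | 176804     
Support | 486358     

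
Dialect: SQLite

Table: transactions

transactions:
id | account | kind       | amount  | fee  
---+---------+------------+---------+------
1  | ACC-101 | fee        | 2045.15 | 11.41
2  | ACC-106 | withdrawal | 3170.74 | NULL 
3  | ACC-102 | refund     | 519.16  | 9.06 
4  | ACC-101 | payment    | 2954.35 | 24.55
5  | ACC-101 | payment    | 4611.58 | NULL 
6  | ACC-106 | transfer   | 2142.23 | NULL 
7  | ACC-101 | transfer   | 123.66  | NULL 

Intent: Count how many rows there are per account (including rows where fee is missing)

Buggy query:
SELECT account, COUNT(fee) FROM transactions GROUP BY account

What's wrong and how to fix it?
Bug: COUNT(fee) skips NULLs, so groups with missing fee are undercounted

Fix: Use COUNT(*) to count all rows regardless of NULL

Corrected query:
SELECT account, COUNT(*) FROM transactions GROUP BY account

Result:
account | COUNT(*)
--------+---------
ACC-101 | 4       
ACC-102 | 1       
ACC-106 | 2       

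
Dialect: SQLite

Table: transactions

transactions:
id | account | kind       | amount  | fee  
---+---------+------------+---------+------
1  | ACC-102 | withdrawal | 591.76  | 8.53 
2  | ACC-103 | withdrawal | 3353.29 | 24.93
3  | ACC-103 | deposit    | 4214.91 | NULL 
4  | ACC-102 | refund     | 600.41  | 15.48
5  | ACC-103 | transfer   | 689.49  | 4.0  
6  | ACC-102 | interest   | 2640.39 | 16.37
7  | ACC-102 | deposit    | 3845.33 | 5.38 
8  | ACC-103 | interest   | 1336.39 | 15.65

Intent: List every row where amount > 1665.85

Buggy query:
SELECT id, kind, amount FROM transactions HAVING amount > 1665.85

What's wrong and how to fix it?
Bug: This is a non-aggregate query (no GROUP BY, no aggregates), so in SQLite the HAVING clause is invalid here; a row-level condition belongs in WHERE

Fix: Use WHERE for row-level filtering

Corrected query:
SELECT id, kind, amount FROM transactions WHERE amount > 1665.85

Result:
id | kind       | amount 
---+------------+--------
2  | withdrawal | 3353.29
3  | deposit    | 4214.91
6  | interest   | 2640.39
7  | deposit    | 3845.33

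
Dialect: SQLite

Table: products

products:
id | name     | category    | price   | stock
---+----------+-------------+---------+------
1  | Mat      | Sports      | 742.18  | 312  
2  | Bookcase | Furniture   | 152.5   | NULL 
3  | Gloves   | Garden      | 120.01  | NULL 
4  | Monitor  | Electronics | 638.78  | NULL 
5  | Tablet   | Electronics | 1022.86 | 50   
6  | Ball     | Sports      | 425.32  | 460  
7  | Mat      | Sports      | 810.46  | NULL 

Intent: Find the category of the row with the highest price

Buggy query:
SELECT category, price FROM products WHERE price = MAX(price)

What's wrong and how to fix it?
Bug: WHERE is evaluated per row; an aggregate over the whole table isn't defined there

Fix: Wrap MAX in a scalar subquery so WHERE compares against a single value

Corrected query:
SELECT category, price FROM products WHERE price = (SELECT MAX(price) FROM products)

Result:
category    | price  
------------+--------
Electronics | 1022.86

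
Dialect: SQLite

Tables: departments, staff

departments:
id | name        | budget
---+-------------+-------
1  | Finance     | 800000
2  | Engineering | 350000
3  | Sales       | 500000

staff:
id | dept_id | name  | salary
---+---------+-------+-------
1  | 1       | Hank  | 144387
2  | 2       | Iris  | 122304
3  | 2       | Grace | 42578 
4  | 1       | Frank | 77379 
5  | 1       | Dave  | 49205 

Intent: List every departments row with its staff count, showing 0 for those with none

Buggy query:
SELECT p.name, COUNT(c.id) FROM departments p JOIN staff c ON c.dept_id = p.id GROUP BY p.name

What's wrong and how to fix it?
Bug: INNER JOIN drops departments rows that have no matching staff rows

Fix: Switch to LEFT JOIN to retain unmatched parent rows

Corrected query:
SELECT p.name, COUNT(c.id) FROM departments p LEFT JOIN staff c ON c.dept_id = p.id GROUP BY p.name

Result:
name        | COUNT(c.id)
------------+------------
Engineering | 2          
Finance     | 3          
Sales       | 0          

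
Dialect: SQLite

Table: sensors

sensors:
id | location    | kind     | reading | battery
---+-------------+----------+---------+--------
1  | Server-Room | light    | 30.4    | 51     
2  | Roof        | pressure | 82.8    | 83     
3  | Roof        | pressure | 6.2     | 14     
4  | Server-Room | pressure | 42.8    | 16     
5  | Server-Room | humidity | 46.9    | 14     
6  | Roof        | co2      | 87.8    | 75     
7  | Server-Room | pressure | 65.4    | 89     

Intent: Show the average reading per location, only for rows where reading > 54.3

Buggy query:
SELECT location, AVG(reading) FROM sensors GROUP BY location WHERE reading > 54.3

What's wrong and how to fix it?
Bug: Row-level WHERE must come before GROUP BY in the clause order

Fix: Place WHERE between FROM and GROUP BY

Corrected query:
SELECT location, AVG(reading) FROM sensors WHERE reading > 54.3 GROUP BY location

Result:
location    | AVG(reading)
------------+-------------
Roof        | 85.3        
Server-Room | 65.4        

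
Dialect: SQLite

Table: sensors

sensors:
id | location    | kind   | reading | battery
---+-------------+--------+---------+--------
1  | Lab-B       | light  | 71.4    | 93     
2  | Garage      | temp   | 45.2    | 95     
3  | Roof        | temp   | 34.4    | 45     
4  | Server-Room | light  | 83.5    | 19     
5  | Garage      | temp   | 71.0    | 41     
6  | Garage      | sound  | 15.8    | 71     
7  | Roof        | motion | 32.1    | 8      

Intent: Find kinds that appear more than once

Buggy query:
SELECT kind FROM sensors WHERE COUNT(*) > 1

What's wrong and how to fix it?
Bug: COUNT(*) is an aggregate and cannot be used in WHERE

Fix: GROUP BY kind, then filter groups with HAVING COUNT(*) > 1

Corrected query:
SELECT kind FROM sensors GROUP BY kind HAVING COUNT(*) > 1

Result:
kind 
-----
light
temp 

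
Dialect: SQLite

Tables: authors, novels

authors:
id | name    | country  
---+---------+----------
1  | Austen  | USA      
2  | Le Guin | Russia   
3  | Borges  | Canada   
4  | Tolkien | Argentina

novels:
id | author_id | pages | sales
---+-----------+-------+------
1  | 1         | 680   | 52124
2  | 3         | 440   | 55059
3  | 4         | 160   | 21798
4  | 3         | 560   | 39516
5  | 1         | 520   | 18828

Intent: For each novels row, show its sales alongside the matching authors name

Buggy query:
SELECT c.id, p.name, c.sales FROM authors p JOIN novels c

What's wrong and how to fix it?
Bug: JOIN with no ON clause produces a cartesian product; every novels row pairs with every authors row

Fix: Add ON c.author_id = p.id to the JOIN

Corrected query:
SELECT c.id, p.name, c.sales FROM authors p JOIN novels c ON c.author_id = p.id

Result:
id | name    | sales
---+---------+------
1  | Austen  | 52124
2  | Borges  | 55059
3  | Tolkien | 21798
4  | Borges  | 39516
5  | Austen  | 18828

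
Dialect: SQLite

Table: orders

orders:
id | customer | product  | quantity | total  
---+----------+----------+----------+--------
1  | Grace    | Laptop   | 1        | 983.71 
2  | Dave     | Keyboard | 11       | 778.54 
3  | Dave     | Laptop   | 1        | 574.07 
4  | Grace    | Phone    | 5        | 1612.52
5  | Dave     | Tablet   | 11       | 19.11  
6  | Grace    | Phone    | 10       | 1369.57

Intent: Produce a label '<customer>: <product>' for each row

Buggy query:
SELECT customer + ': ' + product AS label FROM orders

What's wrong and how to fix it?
Bug: '+' is numeric addition; on text columns SQLite converts them to 0 instead of concatenating

Fix: Use the || operator for string concatenation

Corrected query:
SELECT customer || ': ' || product AS label FROM orders

Result:
label         
--------------
Grace: Laptop 
Dave: Keyboard
Dave: Laptop  
Grace: Phone  
Dave: Tablet  
Grace: Phone  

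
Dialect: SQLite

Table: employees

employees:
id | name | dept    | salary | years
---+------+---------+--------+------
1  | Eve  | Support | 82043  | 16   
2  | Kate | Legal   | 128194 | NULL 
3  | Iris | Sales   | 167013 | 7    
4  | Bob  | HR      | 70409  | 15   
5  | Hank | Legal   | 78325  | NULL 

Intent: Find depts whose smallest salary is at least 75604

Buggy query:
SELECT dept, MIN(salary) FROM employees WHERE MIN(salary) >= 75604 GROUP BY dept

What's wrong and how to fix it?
Bug: Aggregates like MIN are computed per group after WHERE runs

Fix: Replace WHERE with HAVING after the GROUP BY

Corrected query:
SELECT dept, MIN(salary) FROM employees GROUP BY dept HAVING MIN(salary) >= 75604

Result:
dept    | MIN(salary)
--------+------------
Legal   | 78325      
Sales   | 167013     
Support | 82043      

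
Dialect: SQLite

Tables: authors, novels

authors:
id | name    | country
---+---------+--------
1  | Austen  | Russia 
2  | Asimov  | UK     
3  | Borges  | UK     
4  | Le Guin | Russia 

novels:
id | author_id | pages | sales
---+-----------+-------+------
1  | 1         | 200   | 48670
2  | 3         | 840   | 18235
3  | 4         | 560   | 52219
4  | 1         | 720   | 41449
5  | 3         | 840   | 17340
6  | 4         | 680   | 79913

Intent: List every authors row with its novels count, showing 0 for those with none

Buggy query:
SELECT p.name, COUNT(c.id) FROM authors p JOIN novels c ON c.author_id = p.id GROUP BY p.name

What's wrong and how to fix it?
Bug: An inner join excludes parents with zero children

Fix: Switch to LEFT JOIN to retain unmatched parent rows

Corrected query:
SELECT p.name, COUNT(c.id) FROM authors p LEFT JOIN novels c ON c.author_id = p.id GROUP BY p.name

Result:
name    | COUNT(c.id)
--------+------------
Asimov  | 0          
Austen  | 2          
Borges  | 2          
Le Guin | 2          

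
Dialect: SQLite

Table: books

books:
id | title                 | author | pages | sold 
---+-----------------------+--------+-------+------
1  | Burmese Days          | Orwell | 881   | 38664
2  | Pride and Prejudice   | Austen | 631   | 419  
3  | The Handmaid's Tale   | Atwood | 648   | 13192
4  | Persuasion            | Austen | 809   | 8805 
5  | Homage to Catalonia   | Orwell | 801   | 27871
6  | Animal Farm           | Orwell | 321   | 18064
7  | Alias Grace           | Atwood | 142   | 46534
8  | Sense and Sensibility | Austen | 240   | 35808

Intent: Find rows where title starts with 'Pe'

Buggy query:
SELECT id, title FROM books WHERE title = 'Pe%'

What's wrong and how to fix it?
Bug: '=' compares the literal string including the % character; pattern matching needs LIKE

Fix: Use LIKE for wildcard pattern matching

Corrected query:
SELECT id, title FROM books WHERE title LIKE 'Pe%'

Result:
id | title     
---+-----------
4  | Persuasion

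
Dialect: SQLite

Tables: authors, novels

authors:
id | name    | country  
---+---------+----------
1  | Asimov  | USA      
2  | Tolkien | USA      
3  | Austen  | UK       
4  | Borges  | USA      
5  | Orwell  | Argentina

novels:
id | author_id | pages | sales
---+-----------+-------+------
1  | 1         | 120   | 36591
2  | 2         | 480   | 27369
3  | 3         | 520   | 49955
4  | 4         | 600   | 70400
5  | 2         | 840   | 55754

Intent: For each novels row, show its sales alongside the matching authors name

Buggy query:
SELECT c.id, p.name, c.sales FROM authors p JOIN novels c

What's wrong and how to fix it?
Bug: JOIN with no ON clause produces a cartesian product; every novels row pairs with every authors row

Fix: Add ON c.author_id = p.id to the JOIN

Corrected query:
SELECT c.id, p.name, c.sales FROM authors p JOIN novels c ON c.author_id = p.id

Result:
id | name    | sales
---+---------+------
1  | Asimov  | 36591
2  | Tolkien | 27369
3  | Austen  | 49955
4  | Borges  | 70400
5  | Tolkien | 55754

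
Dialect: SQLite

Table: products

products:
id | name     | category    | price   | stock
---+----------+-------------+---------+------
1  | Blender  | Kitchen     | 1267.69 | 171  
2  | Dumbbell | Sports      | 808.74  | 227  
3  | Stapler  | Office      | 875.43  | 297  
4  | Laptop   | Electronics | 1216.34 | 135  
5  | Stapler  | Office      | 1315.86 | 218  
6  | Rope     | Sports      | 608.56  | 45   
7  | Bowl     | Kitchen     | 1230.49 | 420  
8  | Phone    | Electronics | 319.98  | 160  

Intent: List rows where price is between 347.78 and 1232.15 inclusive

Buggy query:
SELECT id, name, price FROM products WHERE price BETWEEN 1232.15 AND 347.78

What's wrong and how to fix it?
Bug: The bounds are reversed; BETWEEN a AND b requires a <= b to match anything

Fix: Write BETWEEN 347.78 AND 1232.15

Corrected query:
SELECT id, name, price FROM products WHERE price BETWEEN 347.78 AND 1232.15

Result:
id | name     | price  
---+----------+--------
2  | Dumbbell | 808.74 
3  | Stapler  | 875.43 
4  | Laptop   | 1216.34
6  | Rope     | 608.56 
7  | Bowl     | 1230.49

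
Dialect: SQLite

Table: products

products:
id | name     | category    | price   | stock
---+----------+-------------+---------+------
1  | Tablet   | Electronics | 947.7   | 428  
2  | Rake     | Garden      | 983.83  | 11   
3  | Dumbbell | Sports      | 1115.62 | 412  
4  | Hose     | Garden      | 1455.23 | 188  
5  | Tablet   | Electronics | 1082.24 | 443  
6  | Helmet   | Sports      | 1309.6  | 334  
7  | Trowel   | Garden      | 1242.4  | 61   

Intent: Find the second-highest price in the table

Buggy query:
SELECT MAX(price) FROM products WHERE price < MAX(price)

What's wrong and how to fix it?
Bug: MAX(price) on the right of the comparison is an aggregate-in-WHERE error

Fix: Put the inner MAX in a scalar subquery

Corrected query:
SELECT MAX(price) FROM products WHERE price < (SELECT MAX(price) FROM products)

Result:
MAX(price)
----------
1309.6    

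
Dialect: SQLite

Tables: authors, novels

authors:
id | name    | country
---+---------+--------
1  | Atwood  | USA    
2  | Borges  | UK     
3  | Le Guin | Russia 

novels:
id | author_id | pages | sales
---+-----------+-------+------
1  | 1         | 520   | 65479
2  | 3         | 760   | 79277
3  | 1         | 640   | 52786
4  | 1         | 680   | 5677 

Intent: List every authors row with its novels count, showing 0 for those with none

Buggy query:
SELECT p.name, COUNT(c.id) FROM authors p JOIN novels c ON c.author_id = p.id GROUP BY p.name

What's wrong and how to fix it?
Bug: An inner join excludes parents with zero children

Fix: Switch to LEFT JOIN to retain unmatched parent rows

Corrected query:
SELECT p.name, COUNT(c.id) FROM authors p LEFT JOIN novels c ON c.author_id = p.id GROUP BY p.name

Result:
name    | COUNT(c.id)
--------+------------
Atwood  | 3          
Borges  | 0          
Le Guin | 1          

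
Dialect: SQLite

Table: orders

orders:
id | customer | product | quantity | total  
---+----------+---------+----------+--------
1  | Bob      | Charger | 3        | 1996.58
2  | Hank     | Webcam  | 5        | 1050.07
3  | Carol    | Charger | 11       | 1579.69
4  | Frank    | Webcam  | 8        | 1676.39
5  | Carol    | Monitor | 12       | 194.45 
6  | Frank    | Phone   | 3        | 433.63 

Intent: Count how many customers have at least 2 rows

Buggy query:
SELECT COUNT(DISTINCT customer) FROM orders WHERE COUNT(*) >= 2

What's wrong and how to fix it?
Bug: WHERE filters individual rows, not groups, so a group-level COUNT is invalid there

Fix: Group first with HAVING COUNT(*) >= 2, then COUNT the resulting groups

Corrected query:
SELECT COUNT(*) FROM (SELECT customer FROM orders GROUP BY customer HAVING COUNT(*) >= 2)

Result:
COUNT(*)
--------
2       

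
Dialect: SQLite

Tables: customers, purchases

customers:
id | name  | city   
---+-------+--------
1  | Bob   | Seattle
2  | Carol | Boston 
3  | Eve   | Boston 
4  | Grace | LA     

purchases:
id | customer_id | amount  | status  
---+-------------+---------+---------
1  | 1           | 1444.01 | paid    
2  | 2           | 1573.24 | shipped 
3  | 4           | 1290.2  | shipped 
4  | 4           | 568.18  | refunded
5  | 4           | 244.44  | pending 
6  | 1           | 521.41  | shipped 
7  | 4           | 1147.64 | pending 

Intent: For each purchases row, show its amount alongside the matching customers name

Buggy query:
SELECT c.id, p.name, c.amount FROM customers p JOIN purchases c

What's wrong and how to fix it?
Bug: JOIN with no ON clause produces a cartesian product; every purchases row pairs with every customers row

Fix: Specify the join condition linking the foreign key to the parent id

Corrected query:
SELECT c.id, p.name, c.amount FROM customers p JOIN purchases c ON c.customer_id = p.id

Result:
id | name  | amount 
---+-------+--------
1  | Bob   | 1444.01
2  | Carol | 1573.24
3  | Grace | 1290.2 
4  | Grace | 568.18 
5  | Grace | 244.44 
6  | Bob   | 521.41 
7  | Grace | 1147.64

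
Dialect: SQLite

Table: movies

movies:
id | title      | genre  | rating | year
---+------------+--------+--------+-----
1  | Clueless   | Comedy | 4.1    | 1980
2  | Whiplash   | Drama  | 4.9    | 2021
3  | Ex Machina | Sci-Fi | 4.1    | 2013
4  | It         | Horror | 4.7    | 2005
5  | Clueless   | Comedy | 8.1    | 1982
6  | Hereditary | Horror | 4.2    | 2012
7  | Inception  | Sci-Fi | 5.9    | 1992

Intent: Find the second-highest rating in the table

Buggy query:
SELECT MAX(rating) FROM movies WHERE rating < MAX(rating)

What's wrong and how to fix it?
Bug: The inner MAX is an aggregate inside WHERE, which is not allowed

Fix: Compute the overall MAX in a subquery, then take MAX of rows below it

Corrected query:
SELECT MAX(rating) FROM movies WHERE rating < (SELECT MAX(rating) FROM movies)

Result:
MAX(rating)
-----------
5.9        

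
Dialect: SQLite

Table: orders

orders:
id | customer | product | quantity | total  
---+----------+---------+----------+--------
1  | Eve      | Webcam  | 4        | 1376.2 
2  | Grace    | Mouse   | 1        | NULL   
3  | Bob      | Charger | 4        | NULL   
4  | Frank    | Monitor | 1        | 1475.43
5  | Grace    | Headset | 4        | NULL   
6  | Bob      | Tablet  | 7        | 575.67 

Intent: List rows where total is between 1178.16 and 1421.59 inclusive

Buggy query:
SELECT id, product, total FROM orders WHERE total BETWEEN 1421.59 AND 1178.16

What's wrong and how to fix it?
Bug: The bounds are reversed; BETWEEN a AND b requires a <= b to match anything

Fix: Write BETWEEN 1178.16 AND 1421.59

Corrected query:
SELECT id, product, total FROM orders WHERE total BETWEEN 1178.16 AND 1421.59

Result:
id | product | total 
---+---------+-------
1  | Webcam  | 1376.2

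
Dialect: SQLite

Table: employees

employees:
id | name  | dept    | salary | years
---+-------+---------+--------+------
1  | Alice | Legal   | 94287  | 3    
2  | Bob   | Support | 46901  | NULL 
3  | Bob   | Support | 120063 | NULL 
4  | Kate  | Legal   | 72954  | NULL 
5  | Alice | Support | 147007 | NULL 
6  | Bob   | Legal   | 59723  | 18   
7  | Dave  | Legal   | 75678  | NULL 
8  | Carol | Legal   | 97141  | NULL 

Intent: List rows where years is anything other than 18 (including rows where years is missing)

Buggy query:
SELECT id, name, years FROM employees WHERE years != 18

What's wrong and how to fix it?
Bug: 'years != 18' is unknown when years is NULL, so NULL rows are silently excluded

Fix: Handle NULL separately with IS NULL alongside the inequality

Corrected query:
SELECT id, name, years FROM employees WHERE years != 18 OR years IS NULL

Result:
id | name  | years
---+-------+------
1  | Alice | 3    
2  | Bob   | NULL 
3  | Bob   | NULL 
4  | Kate  | NULL 
5  | Alice | NULL 
7  | Dave  | NULL 
8  | Carol | NULL 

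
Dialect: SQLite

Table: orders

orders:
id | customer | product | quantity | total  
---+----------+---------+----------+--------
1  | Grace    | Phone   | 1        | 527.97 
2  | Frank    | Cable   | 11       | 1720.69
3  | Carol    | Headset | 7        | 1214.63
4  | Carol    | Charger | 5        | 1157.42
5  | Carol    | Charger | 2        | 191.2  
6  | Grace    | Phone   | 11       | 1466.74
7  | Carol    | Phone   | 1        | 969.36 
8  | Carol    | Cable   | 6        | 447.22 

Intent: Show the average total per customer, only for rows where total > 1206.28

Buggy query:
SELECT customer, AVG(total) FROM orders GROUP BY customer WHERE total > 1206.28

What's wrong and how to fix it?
Bug: Row-level WHERE must come before GROUP BY in the clause order

Fix: Place WHERE between FROM and GROUP BY

Corrected query:
SELECT customer, AVG(total) FROM orders WHERE total > 1206.28 GROUP BY customer

Result:
customer | AVG(total)
---------+-----------
Carol    | 1214.63   
Frank    | 1720.69   
Grace    | 1466.74   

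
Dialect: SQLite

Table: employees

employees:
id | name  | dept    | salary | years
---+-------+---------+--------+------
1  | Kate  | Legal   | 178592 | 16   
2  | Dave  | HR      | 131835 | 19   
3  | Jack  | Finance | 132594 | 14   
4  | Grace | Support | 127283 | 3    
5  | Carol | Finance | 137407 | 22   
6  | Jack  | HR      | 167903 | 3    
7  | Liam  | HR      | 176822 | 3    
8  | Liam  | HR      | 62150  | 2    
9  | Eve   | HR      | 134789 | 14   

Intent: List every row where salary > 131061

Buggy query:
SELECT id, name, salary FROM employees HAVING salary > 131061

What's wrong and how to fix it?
Bug: This is a non-aggregate query (no GROUP BY, no aggregates), so in SQLite the HAVING clause is invalid here; a row-level condition belongs in WHERE

Fix: Replace HAVING with WHERE since the condition applies to individual rows

Corrected query:
SELECT id, name, salary FROM employees WHERE salary > 131061

Result:
id | name  | salary
---+-------+-------
1  | Kate  | 178592
2  | Dave  | 131835
3  | Jack  | 132594
5  | Carol | 137407
6  | Jack  | 167903
7  | Liam  | 176822
9  | Eve   | 134789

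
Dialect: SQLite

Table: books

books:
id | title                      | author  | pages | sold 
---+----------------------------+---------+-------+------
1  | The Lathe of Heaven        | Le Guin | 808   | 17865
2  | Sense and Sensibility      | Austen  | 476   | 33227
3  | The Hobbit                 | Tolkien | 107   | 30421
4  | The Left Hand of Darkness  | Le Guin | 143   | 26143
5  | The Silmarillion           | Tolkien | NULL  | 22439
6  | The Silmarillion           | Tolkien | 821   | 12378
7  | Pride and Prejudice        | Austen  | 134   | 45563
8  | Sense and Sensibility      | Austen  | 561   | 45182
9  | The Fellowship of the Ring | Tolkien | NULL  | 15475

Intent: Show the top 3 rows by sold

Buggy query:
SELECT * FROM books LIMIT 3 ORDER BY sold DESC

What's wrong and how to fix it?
Bug: ORDER BY cannot follow LIMIT; LIMIT is the final clause

Fix: Swap the clauses: ORDER BY first, then LIMIT

Corrected query:
SELECT * FROM books ORDER BY sold DESC LIMIT 3

Result:
id | title                 | author | pages | sold 
---+-----------------------+--------+-------+------
7  | Pride and Prejudice   | Austen | 134   | 45563
8  | Sense and Sensibility | Austen | 561   | 45182
2  | Sense and Sensibility | Austen | 476   | 33227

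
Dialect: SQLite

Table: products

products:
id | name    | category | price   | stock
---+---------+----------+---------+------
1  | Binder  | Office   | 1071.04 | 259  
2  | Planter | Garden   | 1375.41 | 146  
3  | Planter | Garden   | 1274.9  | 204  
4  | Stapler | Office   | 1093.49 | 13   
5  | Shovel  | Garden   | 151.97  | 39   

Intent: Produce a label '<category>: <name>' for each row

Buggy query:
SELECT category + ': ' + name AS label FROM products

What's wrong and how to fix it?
Bug: SQLite uses || for string concatenation; + coerces text to numbers (yielding 0)

Fix: Replace + with || to concatenate text

Corrected query:
SELECT category || ': ' || name AS label FROM products

Result:
label          
---------------
Office: Binder 
Garden: Planter
Garden: Planter
Office: Stapler
Garden: Shovel 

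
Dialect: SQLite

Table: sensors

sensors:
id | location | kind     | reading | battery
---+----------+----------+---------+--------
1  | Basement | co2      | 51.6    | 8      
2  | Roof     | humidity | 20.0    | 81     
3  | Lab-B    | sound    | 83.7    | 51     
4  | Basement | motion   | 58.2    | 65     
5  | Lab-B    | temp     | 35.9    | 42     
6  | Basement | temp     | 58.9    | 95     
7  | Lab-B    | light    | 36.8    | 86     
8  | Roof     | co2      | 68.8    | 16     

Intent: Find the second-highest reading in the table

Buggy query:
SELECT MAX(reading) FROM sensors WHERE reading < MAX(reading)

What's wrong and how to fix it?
Bug: The inner MAX is an aggregate inside WHERE, which is not allowed

Fix: Compute the overall MAX in a subquery, then take MAX of rows below it

Corrected query:
SELECT MAX(reading) FROM sensors WHERE reading < (SELECT MAX(reading) FROM sensors)

Result:
MAX(reading)
------------
68.8        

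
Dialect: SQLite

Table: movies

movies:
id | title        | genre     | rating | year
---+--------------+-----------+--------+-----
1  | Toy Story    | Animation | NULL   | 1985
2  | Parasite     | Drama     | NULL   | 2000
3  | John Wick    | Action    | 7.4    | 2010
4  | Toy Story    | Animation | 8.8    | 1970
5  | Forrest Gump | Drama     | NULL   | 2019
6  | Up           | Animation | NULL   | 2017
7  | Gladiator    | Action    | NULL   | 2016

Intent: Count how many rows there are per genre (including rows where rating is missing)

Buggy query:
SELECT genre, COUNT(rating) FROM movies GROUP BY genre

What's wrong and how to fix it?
Bug: COUNT(rating) skips NULLs, so groups with missing rating are undercounted

Fix: Use COUNT(*) to count all rows regardless of NULL

Corrected query:
SELECT genre, COUNT(*) FROM movies GROUP BY genre

Result:
genre     | COUNT(*)
----------+---------
Action    | 2       
Animation | 3       
Drama     | 2       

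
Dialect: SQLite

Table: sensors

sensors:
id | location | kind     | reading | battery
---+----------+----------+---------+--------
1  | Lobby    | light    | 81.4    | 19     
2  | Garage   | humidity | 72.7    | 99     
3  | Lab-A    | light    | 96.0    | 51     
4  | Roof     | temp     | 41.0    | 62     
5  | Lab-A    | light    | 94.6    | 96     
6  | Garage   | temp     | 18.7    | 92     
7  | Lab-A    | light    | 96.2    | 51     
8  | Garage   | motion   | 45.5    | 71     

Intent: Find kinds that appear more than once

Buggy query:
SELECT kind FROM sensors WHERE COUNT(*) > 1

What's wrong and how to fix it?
Bug: COUNT(*) is an aggregate and cannot be used in WHERE

Fix: Group first, then use HAVING for the count condition

Corrected query:
SELECT kind FROM sensors GROUP BY kind HAVING COUNT(*) > 1

Result:
kind 
-----
light
temp 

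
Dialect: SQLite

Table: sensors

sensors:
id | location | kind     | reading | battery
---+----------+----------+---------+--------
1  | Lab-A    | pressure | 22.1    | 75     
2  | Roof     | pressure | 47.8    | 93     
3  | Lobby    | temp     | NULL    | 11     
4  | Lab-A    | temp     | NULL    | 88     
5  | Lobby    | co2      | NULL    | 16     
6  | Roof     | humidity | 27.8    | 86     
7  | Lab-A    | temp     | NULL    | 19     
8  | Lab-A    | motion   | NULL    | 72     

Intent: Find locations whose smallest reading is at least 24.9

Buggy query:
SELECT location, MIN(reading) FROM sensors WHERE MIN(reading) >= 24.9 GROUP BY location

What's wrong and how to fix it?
Bug: Aggregates like MIN are computed per group after WHERE runs

Fix: Use HAVING for the per-group MIN condition

Corrected query:
SELECT location, MIN(reading) FROM sensors GROUP BY location HAVING MIN(reading) >= 24.9

Result:
location | MIN(reading)
---------+-------------
Roof     | 27.8        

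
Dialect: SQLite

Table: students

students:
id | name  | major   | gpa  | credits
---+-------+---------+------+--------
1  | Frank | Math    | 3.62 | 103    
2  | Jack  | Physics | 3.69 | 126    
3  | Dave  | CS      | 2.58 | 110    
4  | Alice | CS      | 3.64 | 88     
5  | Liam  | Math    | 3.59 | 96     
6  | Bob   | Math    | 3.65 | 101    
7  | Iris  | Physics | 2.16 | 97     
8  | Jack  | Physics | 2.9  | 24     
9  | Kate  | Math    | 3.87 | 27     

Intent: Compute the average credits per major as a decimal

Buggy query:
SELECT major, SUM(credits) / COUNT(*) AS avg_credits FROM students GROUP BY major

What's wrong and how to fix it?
Bug: SUM(credits) and COUNT(*) are both integers; the division truncates the fractional part

Fix: Multiply by 1.0 (or CAST to REAL) to force floating-point division

Corrected query:
SELECT major, SUM(credits) * 1.0 / COUNT(*) AS avg_credits FROM students GROUP BY major

Result:
major   | avg_credits
--------+------------
CS      | 99         
Math    | 81.75      
Physics | 82.333333  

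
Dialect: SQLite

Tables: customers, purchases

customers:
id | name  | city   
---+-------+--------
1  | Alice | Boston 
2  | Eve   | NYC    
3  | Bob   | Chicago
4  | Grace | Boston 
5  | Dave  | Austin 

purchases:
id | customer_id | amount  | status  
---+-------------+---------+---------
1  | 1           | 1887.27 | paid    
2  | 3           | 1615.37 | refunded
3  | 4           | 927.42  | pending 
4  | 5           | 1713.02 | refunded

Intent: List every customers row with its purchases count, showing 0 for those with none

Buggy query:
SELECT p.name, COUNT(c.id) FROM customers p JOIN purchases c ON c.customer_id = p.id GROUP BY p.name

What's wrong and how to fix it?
Bug: An inner join excludes parents with zero children

Fix: Use LEFT JOIN so parents without children still appear (COUNT(c.id) gives 0)

Corrected query:
SELECT p.name, COUNT(c.id) FROM customers p LEFT JOIN purchases c ON c.customer_id = p.id GROUP BY p.name

Result:
name  | COUNT(c.id)
------+------------
Alice | 1          
Bob   | 1          
Dave  | 1          
Eve   | 0          
Grace | 1          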